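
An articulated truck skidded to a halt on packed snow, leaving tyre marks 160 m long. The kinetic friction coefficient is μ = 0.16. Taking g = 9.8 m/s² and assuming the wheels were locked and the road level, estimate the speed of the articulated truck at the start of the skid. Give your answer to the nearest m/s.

Initial speed ≈ 22 m/s

Deceleration a = μg = 0.16 × 9.8 = 1.568 m/s².
v = √(2a·d) = √(2 × 1.568 × 160) = √501.760 = 22.4000 m/s.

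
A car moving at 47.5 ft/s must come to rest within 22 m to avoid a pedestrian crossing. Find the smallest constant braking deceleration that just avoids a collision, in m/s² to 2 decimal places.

Required deceleration ≈ 4.76 m/s²

47.5 ft/s × 0.3048 = 14.4780 m/s.
v² = 2a·d ⇒ a = v²/(2d) = 14.4780² / (2 × 22.000) = 209.612 / 44.000 = 4.7639 m/s².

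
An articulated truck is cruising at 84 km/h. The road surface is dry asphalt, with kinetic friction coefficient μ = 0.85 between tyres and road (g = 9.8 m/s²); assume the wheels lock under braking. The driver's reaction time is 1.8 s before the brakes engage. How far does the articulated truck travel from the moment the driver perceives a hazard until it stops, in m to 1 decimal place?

Total stopping distance ≈ 74.7 m

84 km/h ÷ 3.6 = 23.3333 m/s.
a = μg = 0.85 × 9.8 = 8.330 m/s².
Reaction distance = v·t_r = 23.3333 × 1.8 = 42.000 m.
Braking distance = v²/(2a) = 23.3333² / (2 × 8.330) = 544.443 / 16.660 = 32.680 m.
Total = 42.000 + 32.680 = 74.680 m.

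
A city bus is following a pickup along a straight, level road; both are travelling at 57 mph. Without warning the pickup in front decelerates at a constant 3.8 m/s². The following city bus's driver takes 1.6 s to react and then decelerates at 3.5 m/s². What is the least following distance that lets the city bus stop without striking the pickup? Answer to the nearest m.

57 mph × 0.44704 = 25.4813 m/s.
Leader travels v²/(2a_L) = 649.297 / 7.600 = 85.434 m before stopping.
Follower covers v·t_r = 25.4813 × 1.6 = 40.770 m while reacting, then v²/(2a_F) = 649.297 / 7.000 = 92.757 m while braking, for a total of 40.770 + 92.757 = 133.527 m.
Since a_F ≤ a_L and the follower starts braking later, the follower is never slower than the leader, so the closest approach is when both have stopped.
Minimum gap = 133.527 − 85.434 = 48.093 m.

Minimum gap ≈ 48 m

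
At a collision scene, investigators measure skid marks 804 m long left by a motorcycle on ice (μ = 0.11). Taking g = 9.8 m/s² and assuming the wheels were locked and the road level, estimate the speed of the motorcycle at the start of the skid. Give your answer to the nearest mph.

Deceleration a = μg = 0.11 × 9.8 = 1.078 m/s².
v = √(2a·d) = √(2 × 1.078 × 804) = √1733.424 = 41.6344 m/s.
= 41.6344 ÷ 0.44704 = 93.134 mph.

Initial speed ≈ 93 mph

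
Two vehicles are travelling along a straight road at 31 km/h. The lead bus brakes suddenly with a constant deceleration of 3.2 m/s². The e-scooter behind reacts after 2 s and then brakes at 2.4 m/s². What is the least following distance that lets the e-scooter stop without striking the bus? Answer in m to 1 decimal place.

Minimum gap ≈ 21.1 m

31 km/h ÷ 3.6 = 8.6111 m/s.
Leader travels v²/(2a_L) = 74.151 / 6.400 = 11.586 m before stopping.
Follower covers v·t_r = 8.6111 × 2 = 17.222 m while reacting, then v²/(2a_F) = 74.151 / 4.800 = 15.448 m while braking, for a total of 17.222 + 15.448 = 32.670 m.
Since a_F ≤ a_L and the follower starts braking later, the follower is never slower than the leader, so the closest approach is when both have stopped.
Minimum gap = 32.670 − 11.586 = 21.084 m.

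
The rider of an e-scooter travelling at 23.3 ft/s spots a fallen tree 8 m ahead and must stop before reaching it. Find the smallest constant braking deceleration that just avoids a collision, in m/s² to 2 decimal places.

23.3 ft/s × 0.3048 = 7.1018 m/s.
v² = 2a·d ⇒ a = v²/(2d) = 7.1018² / (2 × 8.000) = 50.436 / 16.000 = 3.1522 m/s².

Required deceleration ≈ 3.15 m/s²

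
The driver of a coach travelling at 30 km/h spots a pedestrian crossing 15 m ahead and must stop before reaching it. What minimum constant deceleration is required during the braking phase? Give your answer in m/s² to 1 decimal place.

Required deceleration ≈ 2.3 m/s²

30 km/h ÷ 3.6 = 8.3333 m/s.
v² = 2a·d ⇒ a = v²/(2d) = 8.3333² / (2 × 15.000) = 69.444 / 30.000 = 2.3148 m/s².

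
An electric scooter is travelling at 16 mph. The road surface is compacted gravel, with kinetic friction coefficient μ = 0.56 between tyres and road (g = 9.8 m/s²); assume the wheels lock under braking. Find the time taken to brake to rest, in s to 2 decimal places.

Braking time ≈ 1.30 s

16 mph × 0.44704 = 7.1526 m/s.
a = μg = 0.56 × 9.8 = 5.488 m/s².
Braking time = v/a = 7.1526 / 5.488 = 1.303 s.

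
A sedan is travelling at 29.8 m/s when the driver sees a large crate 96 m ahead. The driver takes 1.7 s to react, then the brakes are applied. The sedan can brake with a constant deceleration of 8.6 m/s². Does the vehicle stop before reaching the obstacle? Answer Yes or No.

No

Reaction distance = 29.8000 × 1.7 = 50.660 m.
Braking distance = v²/(2a) = 888.040 / 17.200 = 51.630 m.
Total stopping distance = 50.660 + 51.630 = 102.290 m, vs 96 m available — it cannot stop in time and overshoots by 102.290 − 96 = 6.290 m.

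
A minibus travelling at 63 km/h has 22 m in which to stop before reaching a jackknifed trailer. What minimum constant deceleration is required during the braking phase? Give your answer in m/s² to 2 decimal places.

63 km/h ÷ 3.6 = 17.5000 m/s.
v² = 2a·d ⇒ a = v²/(2d) = 17.5000² / (2 × 22.000) = 306.250 / 44.000 = 6.9602 m/s².

Required deceleration ≈ 6.96 m/s²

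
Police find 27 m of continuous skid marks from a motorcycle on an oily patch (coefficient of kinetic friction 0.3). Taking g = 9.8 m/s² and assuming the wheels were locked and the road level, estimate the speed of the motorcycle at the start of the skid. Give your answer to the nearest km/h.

Deceleration a = μg = 0.3 × 9.8 = 2.940 m/s².
v = √(2a·d) = √(2 × 2.940 × 27) = √158.760 = 12.6000 m/s.
= 12.6000 × 3.6 = 45.360 km/h.

Initial speed ≈ 45 km/h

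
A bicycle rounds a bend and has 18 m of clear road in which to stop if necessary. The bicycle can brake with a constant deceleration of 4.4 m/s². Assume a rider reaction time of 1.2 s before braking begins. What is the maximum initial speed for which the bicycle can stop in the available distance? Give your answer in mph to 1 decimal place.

Stopping distance: v·t_r + v²/(2a) = 18 with t_r = 1.2 s and a = 4.400 m/s².
So v² + 10.560 v − 158.40 = 0.
Positive root: v = −a·t_r + √((a·t_r)² + 2a·d) = −5.280 + √(27.878 + 158.40) = 8.3684 m/s.
8.3684 m/s ÷ 0.44704 = 18.720 mph.

Maximum speed ≈ 18.7 mph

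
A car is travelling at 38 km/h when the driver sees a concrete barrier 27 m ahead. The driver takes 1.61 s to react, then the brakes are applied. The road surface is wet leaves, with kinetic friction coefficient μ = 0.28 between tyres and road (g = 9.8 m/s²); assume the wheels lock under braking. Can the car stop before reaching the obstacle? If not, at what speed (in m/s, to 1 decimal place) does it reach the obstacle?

38 km/h ÷ 3.6 = 10.5556 m/s.
a = μg = 0.28 × 9.8 = 2.744 m/s².
Reaction distance = 10.5556 × 1.61 = 16.995 m.
Braking distance needed to stop: v²/(2a) = 111.421 / 5.488 = 20.303 m, so total needed = 16.995 + 20.303 = 37.298 m > 27 m — it cannot stop.
Distance remaining when braking begins: 27 − 16.995 = 10.005 m.
v² = v₀² − 2a·d = 111.421 − 2 × 2.744 × 10.005 = 56.514 m²/s².
v = √56.514 = 7.518 m/s.

No — it strikes the obstacle at 7.5 m/s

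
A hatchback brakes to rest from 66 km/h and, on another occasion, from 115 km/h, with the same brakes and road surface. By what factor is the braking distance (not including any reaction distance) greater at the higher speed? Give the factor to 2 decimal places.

Factor ≈ 3.04

Braking distance d = v²/(2a), so with a fixed, d ∝ v².
Factor = (115/66)² = 1.7424² = 3.0360.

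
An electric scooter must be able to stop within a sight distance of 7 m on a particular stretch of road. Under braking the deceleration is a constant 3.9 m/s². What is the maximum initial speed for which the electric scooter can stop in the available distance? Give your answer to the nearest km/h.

Maximum speed ≈ 27 km/h

v²/(2a) = d ⇒ v = √(2 × 3.900 × 7) = √54.60 = 7.3892 m/s.
7.3892 m/s × 3.6 = 26.601 km/h.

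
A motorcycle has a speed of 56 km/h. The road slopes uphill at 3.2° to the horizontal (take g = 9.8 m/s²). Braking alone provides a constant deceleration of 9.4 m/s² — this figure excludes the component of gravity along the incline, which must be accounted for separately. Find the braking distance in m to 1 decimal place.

56 km/h ÷ 3.6 = 15.5556 m/s.
Gravity along the uphill slope adds to the braking deceleration: a_eff = 9.400 + 9.8·sin 3.2° = 9.400 + 0.547 = 9.947 m/s².
Braking distance = v²/(2a) = 15.5556² / (2 × 9.947) = 241.977 / 19.894 = 12.163 m.

Braking distance ≈ 12.2 m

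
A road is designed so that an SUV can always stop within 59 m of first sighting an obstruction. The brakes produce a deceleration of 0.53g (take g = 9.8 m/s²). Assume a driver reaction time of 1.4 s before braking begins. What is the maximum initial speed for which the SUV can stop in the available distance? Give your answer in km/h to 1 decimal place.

Maximum speed ≈ 66.7 km/h

a = 0.53 × 9.8 = 5.194 m/s².
Stopping distance: v·t_r + v²/(2a) = 59 with t_r = 1.4 s and a = 5.194 m/s².
So v² + 14.543 v − 612.89 = 0.
Positive root: v = −a·t_r + √((a·t_r)² + 2a·d) = −7.272 + √(52.882 + 612.89) = 18.5306 m/s.
18.5306 m/s × 3.6 = 66.710 km/h.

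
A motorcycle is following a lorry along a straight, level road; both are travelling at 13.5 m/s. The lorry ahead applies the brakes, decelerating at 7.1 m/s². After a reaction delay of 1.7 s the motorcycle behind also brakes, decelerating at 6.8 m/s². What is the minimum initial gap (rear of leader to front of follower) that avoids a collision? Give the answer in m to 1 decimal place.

Minimum gap ≈ 23.5 m

Leader travels v²/(2a_L) = 182.250 / 14.200 = 12.835 m before stopping.
Follower covers v·t_r = 13.5000 × 1.7 = 22.950 m while reacting, then v²/(2a_F) = 182.250 / 13.600 = 13.401 m while braking, for a total of 22.950 + 13.401 = 36.351 m.
Since a_F ≤ a_L and the follower starts braking later, the follower is never slower than the leader, so the closest approach is when both have stopped.
Minimum gap = 36.351 − 12.835 = 23.516 m.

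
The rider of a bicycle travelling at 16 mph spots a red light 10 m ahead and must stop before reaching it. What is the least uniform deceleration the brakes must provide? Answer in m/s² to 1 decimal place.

Required deceleration ≈ 2.6 m/s²

16 mph × 0.44704 = 7.1526 m/s.
v² = 2a·d ⇒ a = v²/(2d) = 7.1526² / (2 × 10.000) = 51.160 / 20.000 = 2.5580 m/s².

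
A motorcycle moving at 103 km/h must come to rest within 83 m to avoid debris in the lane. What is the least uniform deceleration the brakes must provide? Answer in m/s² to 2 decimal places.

Required deceleration ≈ 4.93 m/s²

103 km/h ÷ 3.6 = 28.6111 m/s.
v² = 2a·d ⇒ a = v²/(2d) = 28.6111² / (2 × 83.000) = 818.595 / 166.000 = 4.9313 m/s².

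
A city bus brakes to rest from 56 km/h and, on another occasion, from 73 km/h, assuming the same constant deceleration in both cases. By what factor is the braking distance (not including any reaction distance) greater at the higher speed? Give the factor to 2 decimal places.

Braking distance d = v²/(2a), so with a fixed, d ∝ v².
Factor = (73/56)² = 1.3036² = 1.6994.

Factor ≈ 1.70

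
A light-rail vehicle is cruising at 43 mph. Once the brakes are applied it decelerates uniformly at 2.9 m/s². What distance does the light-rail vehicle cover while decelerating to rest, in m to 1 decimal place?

43 mph × 0.44704 = 19.2227 m/s.
Braking distance = v²/(2a) = 19.2227² / (2 × 2.900) = 369.512 / 5.800 = 63.709 m.

Braking distance ≈ 63.7 m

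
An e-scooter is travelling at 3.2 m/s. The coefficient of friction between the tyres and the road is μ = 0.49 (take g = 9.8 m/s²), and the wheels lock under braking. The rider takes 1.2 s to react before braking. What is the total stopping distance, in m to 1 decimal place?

a = μg = 0.49 × 9.8 = 4.802 m/s².
Reaction distance = v·t_r = 3.2000 × 1.2 = 3.840 m.
Braking distance = v²/(2a) = 3.2000² / (2 × 4.802) = 10.240 / 9.604 = 1.066 m.
Total = 3.840 + 1.066 = 4.906 m.

Total stopping distance ≈ 4.9 m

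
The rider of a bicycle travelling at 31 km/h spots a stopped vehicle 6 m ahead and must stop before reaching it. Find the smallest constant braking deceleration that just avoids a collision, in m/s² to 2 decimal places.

31 km/h ÷ 3.6 = 8.6111 m/s.
v² = 2a·d ⇒ a = v²/(2d) = 8.6111² / (2 × 6.000) = 74.151 / 12.000 = 6.1792 m/s².

Required deceleration ≈ 6.18 m/s²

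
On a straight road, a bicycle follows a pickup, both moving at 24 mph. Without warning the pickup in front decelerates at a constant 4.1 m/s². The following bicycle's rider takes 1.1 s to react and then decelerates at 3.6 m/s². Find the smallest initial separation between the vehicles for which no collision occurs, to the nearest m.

24 mph × 0.44704 = 10.7290 m/s.
Leader travels v²/(2a_L) = 115.111 / 8.200 = 14.038 m before stopping.
Follower covers v·t_r = 10.7290 × 1.1 = 11.802 m while reacting, then v²/(2a_F) = 115.111 / 7.200 = 15.988 m while braking, for a total of 11.802 + 15.988 = 27.790 m.
Since a_F ≤ a_L and the follower starts braking later, the follower is never slower than the leader, so the closest approach is when both have stopped.
Minimum gap = 27.790 − 14.038 = 13.752 m.

Minimum gap ≈ 14 m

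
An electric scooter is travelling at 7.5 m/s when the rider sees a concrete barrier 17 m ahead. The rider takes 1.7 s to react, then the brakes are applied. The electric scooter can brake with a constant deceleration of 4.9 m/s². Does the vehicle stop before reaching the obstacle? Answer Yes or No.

No

Reaction distance = 7.5000 × 1.7 = 12.750 m.
Braking distance = v²/(2a) = 56.250 / 9.800 = 5.740 m.
Total stopping distance = 12.750 + 5.740 = 18.490 m, vs 17 m available — it cannot stop in time and overshoots by 18.490 − 17 = 1.490 m.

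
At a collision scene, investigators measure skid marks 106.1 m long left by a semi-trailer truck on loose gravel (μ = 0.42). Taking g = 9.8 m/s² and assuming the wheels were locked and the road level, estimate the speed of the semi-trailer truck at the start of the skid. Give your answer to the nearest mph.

Deceleration a = μg = 0.42 × 9.8 = 4.116 m/s².
v = √(2a·d) = √(2 × 4.116 × 106.1) = √873.415 = 29.5536 m/s.
= 29.5536 ÷ 0.44704 = 66.110 mph.

Initial speed ≈ 66 mph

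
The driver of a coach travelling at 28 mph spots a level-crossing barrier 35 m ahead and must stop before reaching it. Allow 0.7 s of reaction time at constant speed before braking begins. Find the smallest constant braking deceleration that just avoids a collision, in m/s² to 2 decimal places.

28 mph × 0.44704 = 12.5171 m/s.
Distance covered during reaction = 12.5171 × 0.7 = 8.762 m.
Distance available for braking: 35 − 8.762 = 26.238 m.
v² = 2a·d ⇒ a = v²/(2d) = 12.5171² / (2 × 26.238) = 156.678 / 52.476 = 2.9857 m/s².

Required deceleration ≈ 2.99 m/s²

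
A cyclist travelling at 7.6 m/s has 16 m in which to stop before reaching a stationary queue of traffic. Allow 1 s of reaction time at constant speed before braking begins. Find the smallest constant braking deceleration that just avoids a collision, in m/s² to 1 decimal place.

Required deceleration ≈ 3.4 m/s²

Distance covered during reaction = 7.6000 × 1 = 7.600 m.
Distance available for braking: 16 − 7.600 = 8.400 m.
v² = 2a·d ⇒ a = v²/(2d) = 7.6000² / (2 × 8.400) = 57.760 / 16.800 = 3.4381 m/s².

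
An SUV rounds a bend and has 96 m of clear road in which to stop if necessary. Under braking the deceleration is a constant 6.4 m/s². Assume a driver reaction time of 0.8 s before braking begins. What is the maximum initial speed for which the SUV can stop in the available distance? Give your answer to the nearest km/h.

Maximum speed ≈ 109 km/h

Stopping distance: v·t_r + v²/(2a) = 96 with t_r = 0.8 s and a = 6.400 m/s².
So v² + 10.240 v − 1228.80 = 0.
Positive root: v = −a·t_r + √((a·t_r)² + 2a·d) = −5.120 + √(26.214 + 1228.80) = 30.3062 m/s.
30.3062 m/s × 3.6 = 109.102 km/h.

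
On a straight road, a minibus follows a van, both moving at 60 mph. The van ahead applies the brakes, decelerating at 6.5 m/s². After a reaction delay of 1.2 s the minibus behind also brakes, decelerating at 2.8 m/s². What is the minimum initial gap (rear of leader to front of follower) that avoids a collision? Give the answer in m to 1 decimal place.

Minimum gap ≈ 105.3 m

60 mph × 0.44704 = 26.8224 m/s.
Leader travels v²/(2a_L) = 719.441 / 13.000 = 55.342 m before stopping.
Follower covers v·t_r = 26.8224 × 1.2 = 32.187 m while reacting, then v²/(2a_F) = 719.441 / 5.600 = 128.472 m while braking, for a total of 32.187 + 128.472 = 160.659 m.
Since a_F ≤ a_L and the follower starts braking later, the follower is never slower than the leader, so the closest approach is when both have stopped.
Minimum gap = 160.659 − 55.342 = 105.317 m.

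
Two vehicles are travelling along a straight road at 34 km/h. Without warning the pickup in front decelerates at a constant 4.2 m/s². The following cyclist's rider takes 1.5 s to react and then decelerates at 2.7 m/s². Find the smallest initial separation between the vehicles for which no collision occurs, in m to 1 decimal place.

34 km/h ÷ 3.6 = 9.4444 m/s.
Leader travels v²/(2a_L) = 89.197 / 8.400 = 10.619 m before stopping.
Follower covers v·t_r = 9.4444 × 1.5 = 14.167 m while reacting, then v²/(2a_F) = 89.197 / 5.400 = 16.518 m while braking, for a total of 14.167 + 16.518 = 30.685 m.
Since a_F ≤ a_L and the follower starts braking later, the follower is never slower than the leader, so the closest approach is when both have stopped.
Minimum gap = 30.685 − 10.619 = 20.066 m.

Minimum gap ≈ 20.1 m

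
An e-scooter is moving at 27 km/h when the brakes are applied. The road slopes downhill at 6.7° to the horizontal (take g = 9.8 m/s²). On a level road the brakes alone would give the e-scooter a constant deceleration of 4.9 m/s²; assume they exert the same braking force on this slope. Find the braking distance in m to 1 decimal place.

Braking distance ≈ 7.5 m

27 km/h ÷ 3.6 = 7.5000 m/s.
Gravity along the downhill slope reduces the braking deceleration: a_eff = 4.900 − 9.8·sin 6.7° = 4.900 − 1.143 = 3.757 m/s².
Braking distance = v²/(2a) = 7.5000² / (2 × 3.757) = 56.250 / 7.514 = 7.486 m.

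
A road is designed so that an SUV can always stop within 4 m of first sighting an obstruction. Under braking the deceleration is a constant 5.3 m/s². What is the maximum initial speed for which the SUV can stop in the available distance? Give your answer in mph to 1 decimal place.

v²/(2a) = d ⇒ v = √(2 × 5.300 × 4) = √42.40 = 6.5115 m/s.
6.5115 m/s ÷ 0.44704 = 14.566 mph.

Maximum speed ≈ 14.6 mph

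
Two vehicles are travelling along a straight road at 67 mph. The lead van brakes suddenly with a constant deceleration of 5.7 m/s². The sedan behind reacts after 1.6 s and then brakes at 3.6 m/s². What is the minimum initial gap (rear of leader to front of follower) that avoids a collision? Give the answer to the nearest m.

67 mph × 0.44704 = 29.9517 m/s.
Leader travels v²/(2a_L) = 897.104 / 11.400 = 78.693 m before stopping.
Follower covers v·t_r = 29.9517 × 1.6 = 47.923 m while reacting, then v²/(2a_F) = 897.104 / 7.200 = 124.598 m while braking, for a total of 47.923 + 124.598 = 172.521 m.
Since a_F ≤ a_L and the follower starts braking later, the follower is never slower than the leader, so the closest approach is when both have stopped.
Minimum gap = 172.521 − 78.693 = 93.828 m.

Minimum gap ≈ 94 m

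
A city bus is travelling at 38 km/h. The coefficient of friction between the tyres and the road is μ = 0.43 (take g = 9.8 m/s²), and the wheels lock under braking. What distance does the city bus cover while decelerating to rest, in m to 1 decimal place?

38 km/h ÷ 3.6 = 10.5556 m/s.
a = μg = 0.43 × 9.8 = 4.214 m/s².
Braking distance = v²/(2a) = 10.5556² / (2 × 4.214) = 111.421 / 8.428 = 13.220 m.

Braking distance ≈ 13.2 m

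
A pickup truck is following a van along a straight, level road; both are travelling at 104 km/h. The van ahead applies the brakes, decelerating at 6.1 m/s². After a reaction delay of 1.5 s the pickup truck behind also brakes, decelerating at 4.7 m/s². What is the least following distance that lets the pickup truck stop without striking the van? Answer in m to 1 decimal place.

104 km/h ÷ 3.6 = 28.8889 m/s.
Leader travels v²/(2a_L) = 834.569 / 12.200 = 68.407 m before stopping.
Follower covers v·t_r = 28.8889 × 1.5 = 43.333 m while reacting, then v²/(2a_F) = 834.569 / 9.400 = 88.784 m while braking, for a total of 43.333 + 88.784 = 132.117 m.
Since a_F ≤ a_L and the follower starts braking later, the follower is never slower than the leader, so the closest approach is when both have stopped.
Minimum gap = 132.117 − 68.407 = 63.710 m.

Minimum gap ≈ 63.7 m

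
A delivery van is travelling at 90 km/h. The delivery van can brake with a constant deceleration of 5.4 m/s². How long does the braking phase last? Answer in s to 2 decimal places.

90 km/h ÷ 3.6 = 25.0000 m/s.
Braking time = v/a = 25.0000 / 5.400 = 4.630 s.

Braking time ≈ 4.63 s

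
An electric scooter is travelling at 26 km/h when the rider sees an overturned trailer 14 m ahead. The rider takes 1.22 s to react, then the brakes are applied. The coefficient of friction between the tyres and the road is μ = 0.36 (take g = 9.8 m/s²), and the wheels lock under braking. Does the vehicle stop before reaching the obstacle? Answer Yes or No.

26 km/h ÷ 3.6 = 7.2222 m/s.
a = μg = 0.36 × 9.8 = 3.528 m/s².
Reaction distance = 7.2222 × 1.22 = 8.811 m.
Braking distance = v²/(2a) = 52.160 / 7.056 = 7.392 m.
Total stopping distance = 8.811 + 7.392 = 16.203 m, vs 14 m available — it cannot stop in time and overshoots by 16.203 − 14 = 2.203 m.

No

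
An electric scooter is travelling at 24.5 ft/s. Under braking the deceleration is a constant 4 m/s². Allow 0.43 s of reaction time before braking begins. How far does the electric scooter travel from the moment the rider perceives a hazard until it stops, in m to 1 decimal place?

24.5 ft/s × 0.3048 = 7.4676 m/s.
Reaction distance = v·t_r = 7.4676 × 0.43 = 3.211 m.
Braking distance = v²/(2a) = 7.4676² / (2 × 4.000) = 55.765 / 8.000 = 6.971 m.
Total = 3.211 + 6.971 = 10.182 m.

Total stopping distance ≈ 10.2 m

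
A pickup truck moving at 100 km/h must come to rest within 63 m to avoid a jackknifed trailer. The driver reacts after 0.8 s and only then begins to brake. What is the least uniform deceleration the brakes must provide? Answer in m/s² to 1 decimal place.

Required deceleration ≈ 9.5 m/s²

100 km/h ÷ 3.6 = 27.7778 m/s.
Distance covered during reaction = 27.7778 × 0.8 = 22.222 m.
Distance available for braking: 63 − 22.222 = 40.778 m.
v² = 2a·d ⇒ a = v²/(2d) = 27.7778² / (2 × 40.778) = 771.606 / 81.556 = 9.4611 m/s².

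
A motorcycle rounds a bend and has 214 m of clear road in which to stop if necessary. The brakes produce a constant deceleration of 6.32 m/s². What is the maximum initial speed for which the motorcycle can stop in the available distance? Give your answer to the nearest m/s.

v²/(2a) = d ⇒ v = √(2 × 6.320 × 214) = √2704.96 = 52.0092 m/s.

Maximum speed ≈ 52 m/s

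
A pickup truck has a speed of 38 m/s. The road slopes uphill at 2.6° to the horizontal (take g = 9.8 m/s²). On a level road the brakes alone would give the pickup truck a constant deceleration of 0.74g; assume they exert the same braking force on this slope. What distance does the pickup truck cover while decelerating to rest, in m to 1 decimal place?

a = 0.74 × 9.8 = 7.252 m/s².
Gravity along the uphill slope adds to the braking deceleration: a_eff = 7.252 + 9.8·sin 2.6° = 7.252 + 0.445 = 7.697 m/s².
Braking distance = v²/(2a) = 38.0000² / (2 × 7.697) = 1444.000 / 15.394 = 93.803 m.

Braking distance ≈ 93.8 m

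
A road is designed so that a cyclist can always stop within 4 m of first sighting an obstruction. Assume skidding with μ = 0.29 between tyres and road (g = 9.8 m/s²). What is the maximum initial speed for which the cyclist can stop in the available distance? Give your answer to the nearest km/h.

Maximum speed ≈ 17 km/h

a = μg = 0.29 × 9.8 = 2.842 m/s².
v²/(2a) = d ⇒ v = √(2 × 2.842 × 4) = √22.74 = 4.7686 m/s.
4.7686 m/s × 3.6 = 17.167 km/h.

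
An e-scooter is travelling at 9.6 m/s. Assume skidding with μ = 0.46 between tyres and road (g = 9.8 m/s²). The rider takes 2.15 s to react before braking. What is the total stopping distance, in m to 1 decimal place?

Total stopping distance ≈ 30.9 m

a = μg = 0.46 × 9.8 = 4.508 m/s².
Reaction distance = v·t_r = 9.6000 × 2.15 = 20.640 m.
Braking distance = v²/(2a) = 9.6000² / (2 × 4.508) = 92.160 / 9.016 = 10.222 m.
Total = 20.640 + 10.222 = 30.862 m.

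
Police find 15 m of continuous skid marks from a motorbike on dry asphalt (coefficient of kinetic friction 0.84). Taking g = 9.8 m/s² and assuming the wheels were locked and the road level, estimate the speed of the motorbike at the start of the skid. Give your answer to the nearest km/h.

Deceleration a = μg = 0.84 × 9.8 = 8.232 m/s².
v = √(2a·d) = √(2 × 8.232 × 15) = √246.960 = 15.7150 m/s.
= 15.7150 × 3.6 = 56.574 km/h.

Initial speed ≈ 57 km/h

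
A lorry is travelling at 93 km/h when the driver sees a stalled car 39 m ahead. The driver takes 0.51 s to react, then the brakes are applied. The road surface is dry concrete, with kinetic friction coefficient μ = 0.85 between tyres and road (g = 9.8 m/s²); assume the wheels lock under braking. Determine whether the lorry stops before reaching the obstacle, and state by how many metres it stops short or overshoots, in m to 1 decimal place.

93 km/h ÷ 3.6 = 25.8333 m/s.
a = μg = 0.85 × 9.8 = 8.330 m/s².
Reaction distance = 25.8333 × 0.51 = 13.175 m.
Braking distance = v²/(2a) = 667.359 / 16.660 = 40.058 m.
Total stopping distance = 13.175 + 40.058 = 53.233 m, vs 39 m available — it cannot stop in time and overshoots by 53.233 − 39 = 14.233 m.

No — it overshoots by 14.2 m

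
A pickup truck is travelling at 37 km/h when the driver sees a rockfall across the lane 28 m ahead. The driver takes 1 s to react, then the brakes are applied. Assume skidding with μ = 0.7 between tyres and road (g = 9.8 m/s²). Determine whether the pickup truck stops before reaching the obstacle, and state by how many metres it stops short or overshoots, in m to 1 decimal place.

37 km/h ÷ 3.6 = 10.2778 m/s.
a = μg = 0.7 × 9.8 = 6.860 m/s².
Reaction distance = 10.2778 × 1 = 10.278 m.
Braking distance = v²/(2a) = 105.633 / 13.720 = 7.699 m.
Total stopping distance = 10.278 + 7.699 = 17.977 m, vs 28 m available — it stops with 28 − 17.977 = 10.023 m to spare.

Yes — it stops 10.0 m short of the obstacle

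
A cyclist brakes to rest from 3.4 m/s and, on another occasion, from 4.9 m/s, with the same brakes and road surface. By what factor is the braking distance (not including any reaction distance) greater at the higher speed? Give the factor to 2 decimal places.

Factor ≈ 2.08

Braking distance d = v²/(2a), so with a fixed, d ∝ v².
Factor = (4.9/3.4)² = 1.4412² = 2.0771.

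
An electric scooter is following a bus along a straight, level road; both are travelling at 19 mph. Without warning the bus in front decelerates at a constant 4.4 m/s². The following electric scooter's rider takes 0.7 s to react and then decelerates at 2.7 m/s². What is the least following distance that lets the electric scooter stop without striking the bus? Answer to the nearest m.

Minimum gap ≈ 11 m

19 mph × 0.44704 = 8.4938 m/s.
Leader travels v²/(2a_L) = 72.145 / 8.800 = 8.198 m before stopping.
Follower covers v·t_r = 8.4938 × 0.7 = 5.946 m while reacting, then v²/(2a_F) = 72.145 / 5.400 = 13.360 m while braking, for a total of 5.946 + 13.360 = 19.306 m.
Since a_F ≤ a_L and the follower starts braking later, the follower is never slower than the leader, so the closest approach is when both have stopped.
Minimum gap = 19.306 − 8.198 = 11.108 m.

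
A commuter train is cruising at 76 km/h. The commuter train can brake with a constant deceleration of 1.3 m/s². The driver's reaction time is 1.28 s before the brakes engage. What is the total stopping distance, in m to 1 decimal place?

76 km/h ÷ 3.6 = 21.1111 m/s.
Reaction distance = v·t_r = 21.1111 × 1.28 = 27.022 m.
Braking distance = v²/(2a) = 21.1111² / (2 × 1.300) = 445.679 / 2.600 = 171.415 m.
Total = 27.022 + 171.415 = 198.437 m.

Total stopping distance ≈ 198.4 m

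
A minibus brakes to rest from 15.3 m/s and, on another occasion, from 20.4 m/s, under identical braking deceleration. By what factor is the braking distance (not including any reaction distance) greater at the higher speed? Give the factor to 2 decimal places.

Factor ≈ 1.78

Braking distance d = v²/(2a), so with a fixed, d ∝ v².
Factor = (20.4/15.3)² = 1.3333² = 1.7777.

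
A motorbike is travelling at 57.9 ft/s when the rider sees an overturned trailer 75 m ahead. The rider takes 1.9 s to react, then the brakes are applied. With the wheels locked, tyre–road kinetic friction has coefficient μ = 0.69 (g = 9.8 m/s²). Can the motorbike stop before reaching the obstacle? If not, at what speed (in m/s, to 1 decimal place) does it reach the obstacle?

57.9 ft/s × 0.3048 = 17.6479 m/s.
a = μg = 0.69 × 9.8 = 6.762 m/s².
Reaction distance = 17.6479 × 1.9 = 33.531 m.
Braking distance = v²/(2a) = 311.448 / 13.524 = 23.029 m.
Total stopping distance = 33.531 + 23.029 = 56.560 m, vs 75 m available — it stops with 75 − 56.560 = 18.440 m to spare.

Yes — it stops about 18.4 m short of the obstacle, so it never reaches it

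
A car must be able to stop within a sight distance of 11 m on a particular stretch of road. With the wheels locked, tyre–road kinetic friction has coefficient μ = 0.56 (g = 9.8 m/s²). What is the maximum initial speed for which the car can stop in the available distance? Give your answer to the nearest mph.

Maximum speed ≈ 25 mph

a = μg = 0.56 × 9.8 = 5.488 m/s².
v²/(2a) = d ⇒ v = √(2 × 5.488 × 11) = √120.74 = 10.9882 m/s.
10.9882 m/s ÷ 0.44704 = 24.580 mph.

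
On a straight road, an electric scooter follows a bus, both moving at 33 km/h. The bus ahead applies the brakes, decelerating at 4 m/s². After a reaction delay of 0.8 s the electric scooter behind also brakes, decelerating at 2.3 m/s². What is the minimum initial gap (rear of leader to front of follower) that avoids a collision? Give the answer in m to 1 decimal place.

Minimum gap ≈ 15.1 m

33 km/h ÷ 3.6 = 9.1667 m/s.
Leader travels v²/(2a_L) = 84.028 / 8.000 = 10.504 m before stopping.
Follower covers v·t_r = 9.1667 × 0.8 = 7.333 m while reacting, then v²/(2a_F) = 84.028 / 4.600 = 18.267 m while braking, for a total of 7.333 + 18.267 = 25.600 m.
Since a_F ≤ a_L and the follower starts braking later, the follower is never slower than the leader, so the closest approach is when both have stopped.
Minimum gap = 25.600 − 10.504 = 15.096 m.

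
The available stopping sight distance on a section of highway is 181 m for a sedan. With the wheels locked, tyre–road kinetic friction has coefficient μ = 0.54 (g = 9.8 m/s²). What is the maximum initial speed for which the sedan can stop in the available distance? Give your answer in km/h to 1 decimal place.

a = μg = 0.54 × 9.8 = 5.292 m/s².
v²/(2a) = d ⇒ v = √(2 × 5.292 × 181) = √1915.70 = 43.7687 m/s.
43.7687 m/s × 3.6 = 157.567 km/h.

Maximum speed ≈ 157.6 km/h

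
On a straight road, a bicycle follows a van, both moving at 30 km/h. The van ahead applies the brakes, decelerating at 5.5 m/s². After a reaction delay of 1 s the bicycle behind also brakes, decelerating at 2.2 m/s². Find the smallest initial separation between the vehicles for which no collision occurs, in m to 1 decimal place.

30 km/h ÷ 3.6 = 8.3333 m/s.
Leader travels v²/(2a_L) = 69.444 / 11.000 = 6.313 m before stopping.
Follower covers v·t_r = 8.3333 × 1 = 8.333 m while reacting, then v²/(2a_F) = 69.444 / 4.400 = 15.783 m while braking, for a total of 8.333 + 15.783 = 24.116 m.
Since a_F ≤ a_L and the follower starts braking later, the follower is never slower than the leader, so the closest approach is when both have stopped.
Minimum gap = 24.116 − 6.313 = 17.803 m.

Minimum gap ≈ 17.8 m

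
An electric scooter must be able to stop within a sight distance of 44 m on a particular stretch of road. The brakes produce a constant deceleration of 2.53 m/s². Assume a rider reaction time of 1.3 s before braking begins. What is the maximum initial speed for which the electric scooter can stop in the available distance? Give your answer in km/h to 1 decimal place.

Maximum speed ≈ 43.2 km/h

Stopping distance: v·t_r + v²/(2a) = 44 with t_r = 1.3 s and a = 2.530 m/s².
So v² + 6.578 v − 222.64 = 0.
Positive root: v = −a·t_r + √((a·t_r)² + 2a·d) = −3.289 + √(10.818 + 222.64) = 11.9903 m/s.
11.9903 m/s × 3.6 = 43.165 km/h.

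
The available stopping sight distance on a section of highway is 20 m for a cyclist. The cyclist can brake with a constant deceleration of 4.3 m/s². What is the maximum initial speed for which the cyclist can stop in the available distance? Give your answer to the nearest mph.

Maximum speed ≈ 29 mph

v²/(2a) = d ⇒ v = √(2 × 4.300 × 20) = √172.00 = 13.1149 m/s.
13.1149 m/s ÷ 0.44704 = 29.337 mph.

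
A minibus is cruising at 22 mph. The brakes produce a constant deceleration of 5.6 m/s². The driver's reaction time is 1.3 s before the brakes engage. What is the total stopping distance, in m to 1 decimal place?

Total stopping distance ≈ 21.4 m

22 mph × 0.44704 = 9.8349 m/s.
Reaction distance = v·t_r = 9.8349 × 1.3 = 12.785 m.
Braking distance = v²/(2a) = 9.8349² / (2 × 5.600) = 96.725 / 11.200 = 8.636 m.
Total = 12.785 + 8.636 = 21.421 m.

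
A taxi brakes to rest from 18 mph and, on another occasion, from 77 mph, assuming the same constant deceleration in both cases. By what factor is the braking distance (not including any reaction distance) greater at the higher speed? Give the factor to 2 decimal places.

Braking distance d = v²/(2a), so with a fixed, d ∝ v².
Factor = (77/18)² = 4.2778² = 18.2996.

Factor ≈ 18.30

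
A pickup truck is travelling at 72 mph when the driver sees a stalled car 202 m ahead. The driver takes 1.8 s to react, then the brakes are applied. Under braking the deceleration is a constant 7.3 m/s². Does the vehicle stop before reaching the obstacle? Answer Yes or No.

Yes

72 mph × 0.44704 = 32.1869 m/s.
Reaction distance = 32.1869 × 1.8 = 57.936 m.
Braking distance = v²/(2a) = 1035.997 / 14.600 = 70.959 m.
Total stopping distance = 57.936 + 70.959 = 128.895 m, vs 202 m available — it stops with 202 − 128.895 = 73.105 m to spare.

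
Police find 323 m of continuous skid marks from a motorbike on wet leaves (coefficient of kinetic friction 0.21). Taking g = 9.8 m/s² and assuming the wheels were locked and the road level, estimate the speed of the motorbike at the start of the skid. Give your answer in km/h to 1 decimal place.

Deceleration a = μg = 0.21 × 9.8 = 2.058 m/s².
v = √(2a·d) = √(2 × 2.058 × 323) = √1329.468 = 36.4619 m/s.
= 36.4619 × 3.6 = 131.263 km/h.

Initial speed ≈ 131.3 km/h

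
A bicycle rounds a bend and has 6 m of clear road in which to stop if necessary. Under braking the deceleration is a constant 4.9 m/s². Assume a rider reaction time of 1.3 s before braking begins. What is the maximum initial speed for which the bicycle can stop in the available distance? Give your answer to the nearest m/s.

Maximum speed ≈ 4 m/s

Stopping distance: v·t_r + v²/(2a) = 6 with t_r = 1.3 s and a = 4.900 m/s².
So v² + 12.740 v − 58.80 = 0.
Positive root: v = −a·t_r + √((a·t_r)² + 2a·d) = −6.370 + √(40.577 + 58.80) = 3.5988 m/s.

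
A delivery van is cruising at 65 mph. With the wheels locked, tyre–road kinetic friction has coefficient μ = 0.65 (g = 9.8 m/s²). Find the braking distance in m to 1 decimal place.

Braking distance ≈ 66.3 m

65 mph × 0.44704 = 29.0576 m/s.
a = μg = 0.65 × 9.8 = 6.370 m/s².
Braking distance = v²/(2a) = 29.0576² / (2 × 6.370) = 844.344 / 12.740 = 66.275 m.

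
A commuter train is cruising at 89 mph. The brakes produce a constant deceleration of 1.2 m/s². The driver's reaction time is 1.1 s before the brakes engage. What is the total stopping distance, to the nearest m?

89 mph × 0.44704 = 39.7866 m/s.
Reaction distance = v·t_r = 39.7866 × 1.1 = 43.765 m.
Braking distance = v²/(2a) = 39.7866² / (2 × 1.200) = 1582.974 / 2.400 = 659.572 m.
Total = 43.765 + 659.572 = 703.337 m.

Total stopping distance ≈ 703 m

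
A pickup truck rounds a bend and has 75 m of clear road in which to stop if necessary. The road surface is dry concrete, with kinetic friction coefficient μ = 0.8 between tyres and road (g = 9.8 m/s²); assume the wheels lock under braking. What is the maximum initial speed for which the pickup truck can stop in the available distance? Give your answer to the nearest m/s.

a = μg = 0.8 × 9.8 = 7.840 m/s².
v²/(2a) = d ⇒ v = √(2 × 7.840 × 75) = √1176.00 = 34.2929 m/s.

Maximum speed ≈ 34 m/s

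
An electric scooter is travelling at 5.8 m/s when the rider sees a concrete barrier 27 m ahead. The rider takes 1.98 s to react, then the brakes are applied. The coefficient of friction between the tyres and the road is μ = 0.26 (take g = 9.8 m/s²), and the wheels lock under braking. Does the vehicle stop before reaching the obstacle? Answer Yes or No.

Yes

a = μg = 0.26 × 9.8 = 2.548 m/s².
Reaction distance = 5.8000 × 1.98 = 11.484 m.
Braking distance = v²/(2a) = 33.640 / 5.096 = 6.601 m.
Total stopping distance = 11.484 + 6.601 = 18.085 m, vs 27 m available — it stops with 27 − 18.085 = 8.915 m to spare.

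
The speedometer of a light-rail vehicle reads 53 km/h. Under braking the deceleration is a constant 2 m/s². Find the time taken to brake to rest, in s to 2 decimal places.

53 km/h ÷ 3.6 = 14.7222 m/s.
Braking time = v/a = 14.7222 / 2.000 = 7.361 s.

Braking time ≈ 7.36 s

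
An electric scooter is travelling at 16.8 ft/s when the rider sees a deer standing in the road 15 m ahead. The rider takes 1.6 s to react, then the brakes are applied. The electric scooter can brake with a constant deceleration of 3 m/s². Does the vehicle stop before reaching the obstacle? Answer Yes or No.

16.8 ft/s × 0.3048 = 5.1206 m/s.
Reaction distance = 5.1206 × 1.6 = 8.193 m.
Braking distance = v²/(2a) = 26.221 / 6.000 = 4.370 m.
Total stopping distance = 8.193 + 4.370 = 12.563 m, vs 15 m available — it stops with 15 − 12.563 = 2.437 m to spare.

Yes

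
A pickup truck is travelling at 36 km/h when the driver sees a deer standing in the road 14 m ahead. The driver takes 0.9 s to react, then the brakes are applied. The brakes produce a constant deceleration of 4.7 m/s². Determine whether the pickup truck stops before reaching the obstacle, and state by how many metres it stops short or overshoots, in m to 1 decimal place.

No — it overshoots by 5.6 m

36 km/h ÷ 3.6 = 10.0000 m/s.
Reaction distance = 10.0000 × 0.9 = 9.000 m.
Braking distance = v²/(2a) = 100.000 / 9.400 = 10.638 m.
Total stopping distance = 9.000 + 10.638 = 19.638 m, vs 14 m available — it cannot stop in time and overshoots by 19.638 − 14 = 5.638 m.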